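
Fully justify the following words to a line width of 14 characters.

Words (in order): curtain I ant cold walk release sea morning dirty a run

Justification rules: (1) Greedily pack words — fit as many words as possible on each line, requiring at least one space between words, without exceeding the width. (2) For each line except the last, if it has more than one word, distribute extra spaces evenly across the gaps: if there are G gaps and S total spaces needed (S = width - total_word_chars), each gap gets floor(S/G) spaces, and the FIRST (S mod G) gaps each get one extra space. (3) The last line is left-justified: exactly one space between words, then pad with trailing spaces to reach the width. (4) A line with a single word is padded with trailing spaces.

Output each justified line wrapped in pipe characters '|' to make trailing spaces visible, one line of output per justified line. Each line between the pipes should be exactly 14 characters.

Line 1: ['curtain', 'I', 'ant'] (min_width=13, slack=1)
Line 2: ['cold', 'walk'] (min_width=9, slack=5)
Line 3: ['release', 'sea'] (min_width=11, slack=3)
Line 4: ['morning', 'dirty'] (min_width=13, slack=1)
Line 5: ['a', 'run'] (min_width=5, slack=9)

Answer: |curtain  I ant|
|cold      walk|
|release    sea|
|morning  dirty|
|a run         |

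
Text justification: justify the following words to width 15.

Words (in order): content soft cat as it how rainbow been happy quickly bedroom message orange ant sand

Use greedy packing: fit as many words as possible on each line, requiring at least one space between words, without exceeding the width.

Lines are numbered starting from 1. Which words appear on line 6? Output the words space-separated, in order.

Answer: orange ant sand

Derivation:
Line 1: ['content', 'soft'] (min_width=12, slack=3)
Line 2: ['cat', 'as', 'it', 'how'] (min_width=13, slack=2)
Line 3: ['rainbow', 'been'] (min_width=12, slack=3)
Line 4: ['happy', 'quickly'] (min_width=13, slack=2)
Line 5: ['bedroom', 'message'] (min_width=15, slack=0)
Line 6: ['orange', 'ant', 'sand'] (min_width=15, slack=0)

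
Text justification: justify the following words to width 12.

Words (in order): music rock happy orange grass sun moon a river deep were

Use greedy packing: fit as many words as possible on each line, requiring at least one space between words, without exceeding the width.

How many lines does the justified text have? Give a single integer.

Line 1: ['music', 'rock'] (min_width=10, slack=2)
Line 2: ['happy', 'orange'] (min_width=12, slack=0)
Line 3: ['grass', 'sun'] (min_width=9, slack=3)
Line 4: ['moon', 'a', 'river'] (min_width=12, slack=0)
Line 5: ['deep', 'were'] (min_width=9, slack=3)
Total lines: 5

Answer: 5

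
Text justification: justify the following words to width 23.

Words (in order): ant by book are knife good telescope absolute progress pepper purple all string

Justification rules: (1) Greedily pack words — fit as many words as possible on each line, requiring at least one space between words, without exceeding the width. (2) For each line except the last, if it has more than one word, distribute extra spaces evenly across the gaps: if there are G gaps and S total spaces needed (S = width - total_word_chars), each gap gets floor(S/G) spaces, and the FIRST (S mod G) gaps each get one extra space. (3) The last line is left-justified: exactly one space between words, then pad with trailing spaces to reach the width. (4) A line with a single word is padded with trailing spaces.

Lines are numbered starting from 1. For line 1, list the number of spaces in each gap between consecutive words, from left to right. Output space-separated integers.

Answer: 2 2 1 1

Derivation:
Line 1: ['ant', 'by', 'book', 'are', 'knife'] (min_width=21, slack=2)
Line 2: ['good', 'telescope', 'absolute'] (min_width=23, slack=0)
Line 3: ['progress', 'pepper', 'purple'] (min_width=22, slack=1)
Line 4: ['all', 'string'] (min_width=10, slack=13)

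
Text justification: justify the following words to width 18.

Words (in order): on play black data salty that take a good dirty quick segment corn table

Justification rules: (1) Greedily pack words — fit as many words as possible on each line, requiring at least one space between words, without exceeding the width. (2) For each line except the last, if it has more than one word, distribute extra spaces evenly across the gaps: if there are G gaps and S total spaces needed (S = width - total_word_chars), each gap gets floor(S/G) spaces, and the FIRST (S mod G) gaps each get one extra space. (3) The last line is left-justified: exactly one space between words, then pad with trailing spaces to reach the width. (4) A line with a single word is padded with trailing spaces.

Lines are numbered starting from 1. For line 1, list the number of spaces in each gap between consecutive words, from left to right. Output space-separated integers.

Answer: 1 1 1

Derivation:
Line 1: ['on', 'play', 'black', 'data'] (min_width=18, slack=0)
Line 2: ['salty', 'that', 'take', 'a'] (min_width=17, slack=1)
Line 3: ['good', 'dirty', 'quick'] (min_width=16, slack=2)
Line 4: ['segment', 'corn', 'table'] (min_width=18, slack=0)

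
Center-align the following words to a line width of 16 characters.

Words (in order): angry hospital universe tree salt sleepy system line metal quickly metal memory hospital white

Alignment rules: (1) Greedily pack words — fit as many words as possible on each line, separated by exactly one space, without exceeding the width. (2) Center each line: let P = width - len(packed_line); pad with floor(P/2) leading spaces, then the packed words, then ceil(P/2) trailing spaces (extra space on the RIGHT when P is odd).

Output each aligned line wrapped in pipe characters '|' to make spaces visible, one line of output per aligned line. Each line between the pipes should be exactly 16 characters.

Line 1: ['angry', 'hospital'] (min_width=14, slack=2)
Line 2: ['universe', 'tree'] (min_width=13, slack=3)
Line 3: ['salt', 'sleepy'] (min_width=11, slack=5)
Line 4: ['system', 'line'] (min_width=11, slack=5)
Line 5: ['metal', 'quickly'] (min_width=13, slack=3)
Line 6: ['metal', 'memory'] (min_width=12, slack=4)
Line 7: ['hospital', 'white'] (min_width=14, slack=2)

Answer: | angry hospital |
| universe tree  |
|  salt sleepy   |
|  system line   |
| metal quickly  |
|  metal memory  |
| hospital white |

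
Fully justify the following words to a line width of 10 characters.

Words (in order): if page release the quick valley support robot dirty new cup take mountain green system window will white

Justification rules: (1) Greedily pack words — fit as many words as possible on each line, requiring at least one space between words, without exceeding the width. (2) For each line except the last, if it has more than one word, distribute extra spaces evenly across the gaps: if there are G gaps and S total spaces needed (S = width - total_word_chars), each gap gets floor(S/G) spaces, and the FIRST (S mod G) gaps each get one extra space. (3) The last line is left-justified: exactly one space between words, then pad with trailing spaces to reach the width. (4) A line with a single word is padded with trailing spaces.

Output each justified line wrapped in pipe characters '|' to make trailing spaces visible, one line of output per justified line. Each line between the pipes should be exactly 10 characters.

Line 1: ['if', 'page'] (min_width=7, slack=3)
Line 2: ['release'] (min_width=7, slack=3)
Line 3: ['the', 'quick'] (min_width=9, slack=1)
Line 4: ['valley'] (min_width=6, slack=4)
Line 5: ['support'] (min_width=7, slack=3)
Line 6: ['robot'] (min_width=5, slack=5)
Line 7: ['dirty', 'new'] (min_width=9, slack=1)
Line 8: ['cup', 'take'] (min_width=8, slack=2)
Line 9: ['mountain'] (min_width=8, slack=2)
Line 10: ['green'] (min_width=5, slack=5)
Line 11: ['system'] (min_width=6, slack=4)
Line 12: ['window'] (min_width=6, slack=4)
Line 13: ['will', 'white'] (min_width=10, slack=0)

Answer: |if    page|
|release   |
|the  quick|
|valley    |
|support   |
|robot     |
|dirty  new|
|cup   take|
|mountain  |
|green     |
|system    |
|window    |
|will white|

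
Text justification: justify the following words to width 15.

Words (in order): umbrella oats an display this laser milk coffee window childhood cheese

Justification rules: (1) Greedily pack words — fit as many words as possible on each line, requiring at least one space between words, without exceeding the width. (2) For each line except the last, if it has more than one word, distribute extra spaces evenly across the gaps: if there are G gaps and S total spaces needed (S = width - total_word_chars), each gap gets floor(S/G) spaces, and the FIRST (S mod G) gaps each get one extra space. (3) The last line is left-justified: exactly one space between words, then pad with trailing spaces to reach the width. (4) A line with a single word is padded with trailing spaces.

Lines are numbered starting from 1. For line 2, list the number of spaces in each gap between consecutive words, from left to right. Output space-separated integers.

Answer: 1 1

Derivation:
Line 1: ['umbrella', 'oats'] (min_width=13, slack=2)
Line 2: ['an', 'display', 'this'] (min_width=15, slack=0)
Line 3: ['laser', 'milk'] (min_width=10, slack=5)
Line 4: ['coffee', 'window'] (min_width=13, slack=2)
Line 5: ['childhood'] (min_width=9, slack=6)
Line 6: ['cheese'] (min_width=6, slack=9)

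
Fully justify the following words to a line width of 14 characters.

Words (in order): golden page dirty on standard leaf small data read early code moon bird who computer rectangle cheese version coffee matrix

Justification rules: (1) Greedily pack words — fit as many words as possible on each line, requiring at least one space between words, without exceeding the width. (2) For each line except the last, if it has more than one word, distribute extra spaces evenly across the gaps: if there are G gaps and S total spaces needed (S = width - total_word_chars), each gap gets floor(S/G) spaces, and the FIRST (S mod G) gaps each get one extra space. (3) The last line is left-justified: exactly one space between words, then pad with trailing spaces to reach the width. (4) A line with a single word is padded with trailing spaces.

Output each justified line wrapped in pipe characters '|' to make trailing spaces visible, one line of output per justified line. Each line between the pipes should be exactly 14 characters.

Line 1: ['golden', 'page'] (min_width=11, slack=3)
Line 2: ['dirty', 'on'] (min_width=8, slack=6)
Line 3: ['standard', 'leaf'] (min_width=13, slack=1)
Line 4: ['small', 'data'] (min_width=10, slack=4)
Line 5: ['read', 'early'] (min_width=10, slack=4)
Line 6: ['code', 'moon', 'bird'] (min_width=14, slack=0)
Line 7: ['who', 'computer'] (min_width=12, slack=2)
Line 8: ['rectangle'] (min_width=9, slack=5)
Line 9: ['cheese', 'version'] (min_width=14, slack=0)
Line 10: ['coffee', 'matrix'] (min_width=13, slack=1)

Answer: |golden    page|
|dirty       on|
|standard  leaf|
|small     data|
|read     early|
|code moon bird|
|who   computer|
|rectangle     |
|cheese version|
|coffee matrix |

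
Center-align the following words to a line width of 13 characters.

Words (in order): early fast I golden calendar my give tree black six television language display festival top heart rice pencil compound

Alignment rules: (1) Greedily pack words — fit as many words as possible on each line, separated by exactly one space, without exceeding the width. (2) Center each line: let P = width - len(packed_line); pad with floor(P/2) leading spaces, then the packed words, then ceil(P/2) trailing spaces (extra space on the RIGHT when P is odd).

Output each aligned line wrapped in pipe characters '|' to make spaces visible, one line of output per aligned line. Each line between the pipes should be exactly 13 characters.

Answer: |early fast I |
|   golden    |
| calendar my |
|  give tree  |
|  black six  |
| television  |
|  language   |
|   display   |
|festival top |
| heart rice  |
|   pencil    |
|  compound   |

Derivation:
Line 1: ['early', 'fast', 'I'] (min_width=12, slack=1)
Line 2: ['golden'] (min_width=6, slack=7)
Line 3: ['calendar', 'my'] (min_width=11, slack=2)
Line 4: ['give', 'tree'] (min_width=9, slack=4)
Line 5: ['black', 'six'] (min_width=9, slack=4)
Line 6: ['television'] (min_width=10, slack=3)
Line 7: ['language'] (min_width=8, slack=5)
Line 8: ['display'] (min_width=7, slack=6)
Line 9: ['festival', 'top'] (min_width=12, slack=1)
Line 10: ['heart', 'rice'] (min_width=10, slack=3)
Line 11: ['pencil'] (min_width=6, slack=7)
Line 12: ['compound'] (min_width=8, slack=5)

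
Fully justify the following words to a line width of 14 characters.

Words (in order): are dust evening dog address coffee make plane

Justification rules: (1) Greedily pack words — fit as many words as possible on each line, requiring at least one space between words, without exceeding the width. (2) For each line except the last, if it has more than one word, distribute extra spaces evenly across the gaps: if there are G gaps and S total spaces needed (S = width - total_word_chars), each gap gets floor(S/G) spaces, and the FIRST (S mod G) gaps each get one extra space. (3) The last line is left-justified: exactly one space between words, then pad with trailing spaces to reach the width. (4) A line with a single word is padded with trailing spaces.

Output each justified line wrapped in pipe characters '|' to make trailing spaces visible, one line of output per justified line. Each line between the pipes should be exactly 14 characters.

Line 1: ['are', 'dust'] (min_width=8, slack=6)
Line 2: ['evening', 'dog'] (min_width=11, slack=3)
Line 3: ['address', 'coffee'] (min_width=14, slack=0)
Line 4: ['make', 'plane'] (min_width=10, slack=4)

Answer: |are       dust|
|evening    dog|
|address coffee|
|make plane    |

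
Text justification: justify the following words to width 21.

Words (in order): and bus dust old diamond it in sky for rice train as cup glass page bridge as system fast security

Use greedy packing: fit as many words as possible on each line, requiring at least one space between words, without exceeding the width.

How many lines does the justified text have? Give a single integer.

Answer: 5

Derivation:
Line 1: ['and', 'bus', 'dust', 'old'] (min_width=16, slack=5)
Line 2: ['diamond', 'it', 'in', 'sky', 'for'] (min_width=21, slack=0)
Line 3: ['rice', 'train', 'as', 'cup'] (min_width=17, slack=4)
Line 4: ['glass', 'page', 'bridge', 'as'] (min_width=20, slack=1)
Line 5: ['system', 'fast', 'security'] (min_width=20, slack=1)
Total lines: 5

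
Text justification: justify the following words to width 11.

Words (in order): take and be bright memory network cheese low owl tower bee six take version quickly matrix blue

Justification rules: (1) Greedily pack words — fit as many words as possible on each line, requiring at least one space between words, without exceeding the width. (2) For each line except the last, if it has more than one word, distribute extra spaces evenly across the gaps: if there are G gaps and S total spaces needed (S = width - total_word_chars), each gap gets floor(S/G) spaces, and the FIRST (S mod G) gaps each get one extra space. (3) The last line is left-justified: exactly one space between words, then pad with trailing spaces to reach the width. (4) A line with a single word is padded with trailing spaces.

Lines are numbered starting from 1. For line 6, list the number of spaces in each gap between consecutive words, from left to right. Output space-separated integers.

Answer: 3

Derivation:
Line 1: ['take', 'and', 'be'] (min_width=11, slack=0)
Line 2: ['bright'] (min_width=6, slack=5)
Line 3: ['memory'] (min_width=6, slack=5)
Line 4: ['network'] (min_width=7, slack=4)
Line 5: ['cheese', 'low'] (min_width=10, slack=1)
Line 6: ['owl', 'tower'] (min_width=9, slack=2)
Line 7: ['bee', 'six'] (min_width=7, slack=4)
Line 8: ['take'] (min_width=4, slack=7)
Line 9: ['version'] (min_width=7, slack=4)
Line 10: ['quickly'] (min_width=7, slack=4)
Line 11: ['matrix', 'blue'] (min_width=11, slack=0)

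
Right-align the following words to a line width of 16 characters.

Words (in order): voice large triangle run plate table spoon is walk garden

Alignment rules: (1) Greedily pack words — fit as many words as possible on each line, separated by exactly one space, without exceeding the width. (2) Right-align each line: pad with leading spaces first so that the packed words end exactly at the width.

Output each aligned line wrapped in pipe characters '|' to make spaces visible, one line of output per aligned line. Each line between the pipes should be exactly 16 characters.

Line 1: ['voice', 'large'] (min_width=11, slack=5)
Line 2: ['triangle', 'run'] (min_width=12, slack=4)
Line 3: ['plate', 'table'] (min_width=11, slack=5)
Line 4: ['spoon', 'is', 'walk'] (min_width=13, slack=3)
Line 5: ['garden'] (min_width=6, slack=10)

Answer: |     voice large|
|    triangle run|
|     plate table|
|   spoon is walk|
|          garden|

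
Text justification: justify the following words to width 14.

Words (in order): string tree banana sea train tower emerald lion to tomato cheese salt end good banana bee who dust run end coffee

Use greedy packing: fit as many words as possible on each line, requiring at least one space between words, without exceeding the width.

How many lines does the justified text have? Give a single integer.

Line 1: ['string', 'tree'] (min_width=11, slack=3)
Line 2: ['banana', 'sea'] (min_width=10, slack=4)
Line 3: ['train', 'tower'] (min_width=11, slack=3)
Line 4: ['emerald', 'lion'] (min_width=12, slack=2)
Line 5: ['to', 'tomato'] (min_width=9, slack=5)
Line 6: ['cheese', 'salt'] (min_width=11, slack=3)
Line 7: ['end', 'good'] (min_width=8, slack=6)
Line 8: ['banana', 'bee', 'who'] (min_width=14, slack=0)
Line 9: ['dust', 'run', 'end'] (min_width=12, slack=2)
Line 10: ['coffee'] (min_width=6, slack=8)
Total lines: 10

Answer: 10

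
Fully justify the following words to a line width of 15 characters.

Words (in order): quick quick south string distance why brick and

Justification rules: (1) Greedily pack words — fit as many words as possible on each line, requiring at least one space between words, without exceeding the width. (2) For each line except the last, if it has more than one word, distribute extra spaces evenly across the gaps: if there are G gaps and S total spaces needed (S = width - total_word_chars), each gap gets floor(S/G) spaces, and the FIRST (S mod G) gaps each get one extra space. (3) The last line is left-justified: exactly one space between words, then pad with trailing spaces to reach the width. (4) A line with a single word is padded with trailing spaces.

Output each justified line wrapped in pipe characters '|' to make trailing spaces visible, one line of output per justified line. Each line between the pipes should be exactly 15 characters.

Answer: |quick     quick|
|south    string|
|distance    why|
|brick and      |

Derivation:
Line 1: ['quick', 'quick'] (min_width=11, slack=4)
Line 2: ['south', 'string'] (min_width=12, slack=3)
Line 3: ['distance', 'why'] (min_width=12, slack=3)
Line 4: ['brick', 'and'] (min_width=9, slack=6)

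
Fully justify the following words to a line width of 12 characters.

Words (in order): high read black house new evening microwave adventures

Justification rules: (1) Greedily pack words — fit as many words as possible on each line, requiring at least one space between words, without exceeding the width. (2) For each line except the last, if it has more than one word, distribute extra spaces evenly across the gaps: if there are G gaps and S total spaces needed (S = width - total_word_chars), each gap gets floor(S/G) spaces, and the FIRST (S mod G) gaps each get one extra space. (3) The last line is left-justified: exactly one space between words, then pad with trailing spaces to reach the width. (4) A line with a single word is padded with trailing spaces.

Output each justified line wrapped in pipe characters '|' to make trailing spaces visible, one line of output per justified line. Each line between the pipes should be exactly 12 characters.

Answer: |high    read|
|black  house|
|new  evening|
|microwave   |
|adventures  |

Derivation:
Line 1: ['high', 'read'] (min_width=9, slack=3)
Line 2: ['black', 'house'] (min_width=11, slack=1)
Line 3: ['new', 'evening'] (min_width=11, slack=1)
Line 4: ['microwave'] (min_width=9, slack=3)
Line 5: ['adventures'] (min_width=10, slack=2)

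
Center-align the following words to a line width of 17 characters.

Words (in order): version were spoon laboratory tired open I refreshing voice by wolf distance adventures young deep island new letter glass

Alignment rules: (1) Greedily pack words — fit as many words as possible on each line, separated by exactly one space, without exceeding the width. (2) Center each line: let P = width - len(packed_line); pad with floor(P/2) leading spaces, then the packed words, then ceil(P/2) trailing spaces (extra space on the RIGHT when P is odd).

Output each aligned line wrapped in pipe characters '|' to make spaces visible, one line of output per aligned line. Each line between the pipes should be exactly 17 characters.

Line 1: ['version', 'were'] (min_width=12, slack=5)
Line 2: ['spoon', 'laboratory'] (min_width=16, slack=1)
Line 3: ['tired', 'open', 'I'] (min_width=12, slack=5)
Line 4: ['refreshing', 'voice'] (min_width=16, slack=1)
Line 5: ['by', 'wolf', 'distance'] (min_width=16, slack=1)
Line 6: ['adventures', 'young'] (min_width=16, slack=1)
Line 7: ['deep', 'island', 'new'] (min_width=15, slack=2)
Line 8: ['letter', 'glass'] (min_width=12, slack=5)

Answer: |  version were   |
|spoon laboratory |
|  tired open I   |
|refreshing voice |
|by wolf distance |
|adventures young |
| deep island new |
|  letter glass   |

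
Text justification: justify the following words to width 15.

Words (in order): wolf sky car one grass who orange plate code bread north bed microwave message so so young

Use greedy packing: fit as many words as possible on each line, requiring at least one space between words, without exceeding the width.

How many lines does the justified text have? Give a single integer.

Answer: 8

Derivation:
Line 1: ['wolf', 'sky', 'car'] (min_width=12, slack=3)
Line 2: ['one', 'grass', 'who'] (min_width=13, slack=2)
Line 3: ['orange', 'plate'] (min_width=12, slack=3)
Line 4: ['code', 'bread'] (min_width=10, slack=5)
Line 5: ['north', 'bed'] (min_width=9, slack=6)
Line 6: ['microwave'] (min_width=9, slack=6)
Line 7: ['message', 'so', 'so'] (min_width=13, slack=2)
Line 8: ['young'] (min_width=5, slack=10)
Total lines: 8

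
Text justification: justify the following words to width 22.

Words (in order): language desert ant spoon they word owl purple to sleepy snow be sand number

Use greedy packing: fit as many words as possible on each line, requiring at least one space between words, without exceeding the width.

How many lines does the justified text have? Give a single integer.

Line 1: ['language', 'desert', 'ant'] (min_width=19, slack=3)
Line 2: ['spoon', 'they', 'word', 'owl'] (min_width=19, slack=3)
Line 3: ['purple', 'to', 'sleepy', 'snow'] (min_width=21, slack=1)
Line 4: ['be', 'sand', 'number'] (min_width=14, slack=8)
Total lines: 4

Answer: 4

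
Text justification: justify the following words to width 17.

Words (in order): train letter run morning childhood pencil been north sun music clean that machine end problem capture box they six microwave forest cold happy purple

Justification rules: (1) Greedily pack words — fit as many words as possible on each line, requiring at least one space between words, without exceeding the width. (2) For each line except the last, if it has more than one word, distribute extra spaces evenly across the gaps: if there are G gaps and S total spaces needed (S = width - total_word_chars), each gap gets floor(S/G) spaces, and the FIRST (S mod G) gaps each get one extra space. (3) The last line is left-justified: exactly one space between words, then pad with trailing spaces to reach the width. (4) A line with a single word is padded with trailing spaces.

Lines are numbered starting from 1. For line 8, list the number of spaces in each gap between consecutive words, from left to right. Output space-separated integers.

Line 1: ['train', 'letter', 'run'] (min_width=16, slack=1)
Line 2: ['morning', 'childhood'] (min_width=17, slack=0)
Line 3: ['pencil', 'been', 'north'] (min_width=17, slack=0)
Line 4: ['sun', 'music', 'clean'] (min_width=15, slack=2)
Line 5: ['that', 'machine', 'end'] (min_width=16, slack=1)
Line 6: ['problem', 'capture'] (min_width=15, slack=2)
Line 7: ['box', 'they', 'six'] (min_width=12, slack=5)
Line 8: ['microwave', 'forest'] (min_width=16, slack=1)
Line 9: ['cold', 'happy', 'purple'] (min_width=17, slack=0)

Answer: 2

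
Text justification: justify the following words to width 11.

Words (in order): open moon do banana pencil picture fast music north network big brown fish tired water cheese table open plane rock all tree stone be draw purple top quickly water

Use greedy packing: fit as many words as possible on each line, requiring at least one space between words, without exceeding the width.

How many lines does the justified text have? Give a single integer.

Line 1: ['open', 'moon'] (min_width=9, slack=2)
Line 2: ['do', 'banana'] (min_width=9, slack=2)
Line 3: ['pencil'] (min_width=6, slack=5)
Line 4: ['picture'] (min_width=7, slack=4)
Line 5: ['fast', 'music'] (min_width=10, slack=1)
Line 6: ['north'] (min_width=5, slack=6)
Line 7: ['network', 'big'] (min_width=11, slack=0)
Line 8: ['brown', 'fish'] (min_width=10, slack=1)
Line 9: ['tired', 'water'] (min_width=11, slack=0)
Line 10: ['cheese'] (min_width=6, slack=5)
Line 11: ['table', 'open'] (min_width=10, slack=1)
Line 12: ['plane', 'rock'] (min_width=10, slack=1)
Line 13: ['all', 'tree'] (min_width=8, slack=3)
Line 14: ['stone', 'be'] (min_width=8, slack=3)
Line 15: ['draw', 'purple'] (min_width=11, slack=0)
Line 16: ['top', 'quickly'] (min_width=11, slack=0)
Line 17: ['water'] (min_width=5, slack=6)
Total lines: 17

Answer: 17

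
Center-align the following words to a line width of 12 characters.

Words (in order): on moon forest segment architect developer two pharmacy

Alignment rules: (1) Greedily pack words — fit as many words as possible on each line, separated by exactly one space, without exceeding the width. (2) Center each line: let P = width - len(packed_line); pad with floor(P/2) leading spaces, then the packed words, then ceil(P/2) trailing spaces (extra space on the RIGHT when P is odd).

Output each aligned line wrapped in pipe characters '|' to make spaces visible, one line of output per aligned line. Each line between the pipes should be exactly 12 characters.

Answer: |  on moon   |
|   forest   |
|  segment   |
| architect  |
| developer  |
|two pharmacy|

Derivation:
Line 1: ['on', 'moon'] (min_width=7, slack=5)
Line 2: ['forest'] (min_width=6, slack=6)
Line 3: ['segment'] (min_width=7, slack=5)
Line 4: ['architect'] (min_width=9, slack=3)
Line 5: ['developer'] (min_width=9, slack=3)
Line 6: ['two', 'pharmacy'] (min_width=12, slack=0)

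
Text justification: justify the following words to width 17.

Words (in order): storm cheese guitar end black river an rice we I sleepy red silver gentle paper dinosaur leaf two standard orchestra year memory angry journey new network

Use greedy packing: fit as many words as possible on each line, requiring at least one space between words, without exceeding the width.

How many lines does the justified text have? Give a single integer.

Line 1: ['storm', 'cheese'] (min_width=12, slack=5)
Line 2: ['guitar', 'end', 'black'] (min_width=16, slack=1)
Line 3: ['river', 'an', 'rice', 'we'] (min_width=16, slack=1)
Line 4: ['I', 'sleepy', 'red'] (min_width=12, slack=5)
Line 5: ['silver', 'gentle'] (min_width=13, slack=4)
Line 6: ['paper', 'dinosaur'] (min_width=14, slack=3)
Line 7: ['leaf', 'two', 'standard'] (min_width=17, slack=0)
Line 8: ['orchestra', 'year'] (min_width=14, slack=3)
Line 9: ['memory', 'angry'] (min_width=12, slack=5)
Line 10: ['journey', 'new'] (min_width=11, slack=6)
Line 11: ['network'] (min_width=7, slack=10)
Total lines: 11

Answer: 11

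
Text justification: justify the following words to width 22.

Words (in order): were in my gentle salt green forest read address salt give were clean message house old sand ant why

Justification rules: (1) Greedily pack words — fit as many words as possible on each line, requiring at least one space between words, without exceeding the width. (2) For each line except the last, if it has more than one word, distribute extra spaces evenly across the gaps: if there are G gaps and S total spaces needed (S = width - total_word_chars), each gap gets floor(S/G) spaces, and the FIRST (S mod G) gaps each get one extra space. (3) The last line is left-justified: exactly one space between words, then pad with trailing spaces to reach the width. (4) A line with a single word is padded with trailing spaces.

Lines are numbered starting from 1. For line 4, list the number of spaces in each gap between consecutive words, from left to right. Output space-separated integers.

Answer: 3 2

Derivation:
Line 1: ['were', 'in', 'my', 'gentle', 'salt'] (min_width=22, slack=0)
Line 2: ['green', 'forest', 'read'] (min_width=17, slack=5)
Line 3: ['address', 'salt', 'give', 'were'] (min_width=22, slack=0)
Line 4: ['clean', 'message', 'house'] (min_width=19, slack=3)
Line 5: ['old', 'sand', 'ant', 'why'] (min_width=16, slack=6)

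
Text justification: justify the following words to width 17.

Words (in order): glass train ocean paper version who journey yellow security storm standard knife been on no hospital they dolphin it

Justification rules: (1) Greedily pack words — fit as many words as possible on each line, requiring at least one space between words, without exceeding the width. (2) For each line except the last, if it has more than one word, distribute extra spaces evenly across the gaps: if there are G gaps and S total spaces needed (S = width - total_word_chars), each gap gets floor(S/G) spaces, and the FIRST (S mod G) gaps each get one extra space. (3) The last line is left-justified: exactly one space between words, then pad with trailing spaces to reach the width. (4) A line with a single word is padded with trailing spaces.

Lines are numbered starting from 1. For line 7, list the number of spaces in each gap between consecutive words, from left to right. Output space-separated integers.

Answer: 5

Derivation:
Line 1: ['glass', 'train', 'ocean'] (min_width=17, slack=0)
Line 2: ['paper', 'version', 'who'] (min_width=17, slack=0)
Line 3: ['journey', 'yellow'] (min_width=14, slack=3)
Line 4: ['security', 'storm'] (min_width=14, slack=3)
Line 5: ['standard', 'knife'] (min_width=14, slack=3)
Line 6: ['been', 'on', 'no'] (min_width=10, slack=7)
Line 7: ['hospital', 'they'] (min_width=13, slack=4)
Line 8: ['dolphin', 'it'] (min_width=10, slack=7)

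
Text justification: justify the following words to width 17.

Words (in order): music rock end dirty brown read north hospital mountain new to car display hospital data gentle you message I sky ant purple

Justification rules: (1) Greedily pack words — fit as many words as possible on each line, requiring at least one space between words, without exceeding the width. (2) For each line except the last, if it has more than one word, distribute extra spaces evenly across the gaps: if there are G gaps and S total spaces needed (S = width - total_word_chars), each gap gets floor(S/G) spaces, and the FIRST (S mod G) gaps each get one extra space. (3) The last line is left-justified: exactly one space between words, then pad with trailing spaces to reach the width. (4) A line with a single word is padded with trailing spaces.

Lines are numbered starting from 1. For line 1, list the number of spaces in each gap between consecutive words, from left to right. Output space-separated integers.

Line 1: ['music', 'rock', 'end'] (min_width=14, slack=3)
Line 2: ['dirty', 'brown', 'read'] (min_width=16, slack=1)
Line 3: ['north', 'hospital'] (min_width=14, slack=3)
Line 4: ['mountain', 'new', 'to'] (min_width=15, slack=2)
Line 5: ['car', 'display'] (min_width=11, slack=6)
Line 6: ['hospital', 'data'] (min_width=13, slack=4)
Line 7: ['gentle', 'you'] (min_width=10, slack=7)
Line 8: ['message', 'I', 'sky', 'ant'] (min_width=17, slack=0)
Line 9: ['purple'] (min_width=6, slack=11)

Answer: 3 2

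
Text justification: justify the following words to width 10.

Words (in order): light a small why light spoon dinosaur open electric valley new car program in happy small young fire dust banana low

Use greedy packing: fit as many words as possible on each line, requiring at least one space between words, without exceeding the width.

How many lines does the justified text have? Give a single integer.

Line 1: ['light', 'a'] (min_width=7, slack=3)
Line 2: ['small', 'why'] (min_width=9, slack=1)
Line 3: ['light'] (min_width=5, slack=5)
Line 4: ['spoon'] (min_width=5, slack=5)
Line 5: ['dinosaur'] (min_width=8, slack=2)
Line 6: ['open'] (min_width=4, slack=6)
Line 7: ['electric'] (min_width=8, slack=2)
Line 8: ['valley', 'new'] (min_width=10, slack=0)
Line 9: ['car'] (min_width=3, slack=7)
Line 10: ['program', 'in'] (min_width=10, slack=0)
Line 11: ['happy'] (min_width=5, slack=5)
Line 12: ['small'] (min_width=5, slack=5)
Line 13: ['young', 'fire'] (min_width=10, slack=0)
Line 14: ['dust'] (min_width=4, slack=6)
Line 15: ['banana', 'low'] (min_width=10, slack=0)
Total lines: 15

Answer: 15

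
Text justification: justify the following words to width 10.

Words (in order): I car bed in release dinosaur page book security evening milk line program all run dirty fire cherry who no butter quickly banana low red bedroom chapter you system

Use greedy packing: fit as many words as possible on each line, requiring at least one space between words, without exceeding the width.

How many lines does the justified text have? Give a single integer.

Line 1: ['I', 'car', 'bed'] (min_width=9, slack=1)
Line 2: ['in', 'release'] (min_width=10, slack=0)
Line 3: ['dinosaur'] (min_width=8, slack=2)
Line 4: ['page', 'book'] (min_width=9, slack=1)
Line 5: ['security'] (min_width=8, slack=2)
Line 6: ['evening'] (min_width=7, slack=3)
Line 7: ['milk', 'line'] (min_width=9, slack=1)
Line 8: ['program'] (min_width=7, slack=3)
Line 9: ['all', 'run'] (min_width=7, slack=3)
Line 10: ['dirty', 'fire'] (min_width=10, slack=0)
Line 11: ['cherry', 'who'] (min_width=10, slack=0)
Line 12: ['no', 'butter'] (min_width=9, slack=1)
Line 13: ['quickly'] (min_width=7, slack=3)
Line 14: ['banana', 'low'] (min_width=10, slack=0)
Line 15: ['red'] (min_width=3, slack=7)
Line 16: ['bedroom'] (min_width=7, slack=3)
Line 17: ['chapter'] (min_width=7, slack=3)
Line 18: ['you', 'system'] (min_width=10, slack=0)
Total lines: 18

Answer: 18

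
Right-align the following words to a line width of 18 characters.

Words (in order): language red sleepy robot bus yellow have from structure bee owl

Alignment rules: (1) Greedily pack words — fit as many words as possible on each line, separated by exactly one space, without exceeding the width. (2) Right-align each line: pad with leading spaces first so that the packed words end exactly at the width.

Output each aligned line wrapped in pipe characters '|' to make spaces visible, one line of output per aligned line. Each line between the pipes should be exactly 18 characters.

Answer: |      language red|
|  sleepy robot bus|
|  yellow have from|
| structure bee owl|

Derivation:
Line 1: ['language', 'red'] (min_width=12, slack=6)
Line 2: ['sleepy', 'robot', 'bus'] (min_width=16, slack=2)
Line 3: ['yellow', 'have', 'from'] (min_width=16, slack=2)
Line 4: ['structure', 'bee', 'owl'] (min_width=17, slack=1)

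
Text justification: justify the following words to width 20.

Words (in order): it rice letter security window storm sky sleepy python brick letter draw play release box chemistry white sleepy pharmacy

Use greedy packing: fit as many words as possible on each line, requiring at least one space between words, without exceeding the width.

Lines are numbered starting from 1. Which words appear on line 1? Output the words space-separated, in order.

Line 1: ['it', 'rice', 'letter'] (min_width=14, slack=6)
Line 2: ['security', 'window'] (min_width=15, slack=5)
Line 3: ['storm', 'sky', 'sleepy'] (min_width=16, slack=4)
Line 4: ['python', 'brick', 'letter'] (min_width=19, slack=1)
Line 5: ['draw', 'play', 'release'] (min_width=17, slack=3)
Line 6: ['box', 'chemistry', 'white'] (min_width=19, slack=1)
Line 7: ['sleepy', 'pharmacy'] (min_width=15, slack=5)

Answer: it rice letter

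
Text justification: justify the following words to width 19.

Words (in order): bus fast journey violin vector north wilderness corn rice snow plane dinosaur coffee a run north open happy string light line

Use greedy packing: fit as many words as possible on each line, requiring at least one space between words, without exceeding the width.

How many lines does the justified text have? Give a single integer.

Line 1: ['bus', 'fast', 'journey'] (min_width=16, slack=3)
Line 2: ['violin', 'vector', 'north'] (min_width=19, slack=0)
Line 3: ['wilderness', 'corn'] (min_width=15, slack=4)
Line 4: ['rice', 'snow', 'plane'] (min_width=15, slack=4)
Line 5: ['dinosaur', 'coffee', 'a'] (min_width=17, slack=2)
Line 6: ['run', 'north', 'open'] (min_width=14, slack=5)
Line 7: ['happy', 'string', 'light'] (min_width=18, slack=1)
Line 8: ['line'] (min_width=4, slack=15)
Total lines: 8

Answer: 8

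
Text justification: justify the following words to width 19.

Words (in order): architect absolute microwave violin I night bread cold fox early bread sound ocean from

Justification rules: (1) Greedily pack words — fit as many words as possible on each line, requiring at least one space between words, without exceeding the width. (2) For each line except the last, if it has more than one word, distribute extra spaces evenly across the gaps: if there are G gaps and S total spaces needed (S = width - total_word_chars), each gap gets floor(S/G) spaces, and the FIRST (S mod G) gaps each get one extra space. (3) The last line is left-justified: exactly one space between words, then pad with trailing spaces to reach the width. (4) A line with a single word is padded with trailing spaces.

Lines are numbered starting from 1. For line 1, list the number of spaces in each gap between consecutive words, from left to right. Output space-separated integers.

Line 1: ['architect', 'absolute'] (min_width=18, slack=1)
Line 2: ['microwave', 'violin', 'I'] (min_width=18, slack=1)
Line 3: ['night', 'bread', 'cold'] (min_width=16, slack=3)
Line 4: ['fox', 'early', 'bread'] (min_width=15, slack=4)
Line 5: ['sound', 'ocean', 'from'] (min_width=16, slack=3)

Answer: 2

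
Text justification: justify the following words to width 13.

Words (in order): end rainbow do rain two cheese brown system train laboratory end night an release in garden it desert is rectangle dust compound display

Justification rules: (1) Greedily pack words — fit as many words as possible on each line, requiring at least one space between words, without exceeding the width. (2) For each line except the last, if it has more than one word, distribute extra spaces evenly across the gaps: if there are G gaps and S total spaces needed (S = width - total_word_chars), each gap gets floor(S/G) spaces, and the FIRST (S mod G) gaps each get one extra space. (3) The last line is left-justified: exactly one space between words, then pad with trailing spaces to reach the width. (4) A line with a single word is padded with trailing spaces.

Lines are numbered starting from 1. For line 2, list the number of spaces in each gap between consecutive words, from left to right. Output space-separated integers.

Answer: 2 2

Derivation:
Line 1: ['end', 'rainbow'] (min_width=11, slack=2)
Line 2: ['do', 'rain', 'two'] (min_width=11, slack=2)
Line 3: ['cheese', 'brown'] (min_width=12, slack=1)
Line 4: ['system', 'train'] (min_width=12, slack=1)
Line 5: ['laboratory'] (min_width=10, slack=3)
Line 6: ['end', 'night', 'an'] (min_width=12, slack=1)
Line 7: ['release', 'in'] (min_width=10, slack=3)
Line 8: ['garden', 'it'] (min_width=9, slack=4)
Line 9: ['desert', 'is'] (min_width=9, slack=4)
Line 10: ['rectangle'] (min_width=9, slack=4)
Line 11: ['dust', 'compound'] (min_width=13, slack=0)
Line 12: ['display'] (min_width=7, slack=6)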